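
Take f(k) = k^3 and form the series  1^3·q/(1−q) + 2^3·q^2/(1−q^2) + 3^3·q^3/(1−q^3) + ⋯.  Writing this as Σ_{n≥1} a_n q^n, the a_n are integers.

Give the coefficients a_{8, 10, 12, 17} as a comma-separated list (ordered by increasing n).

585, 1134, 2044, 4914

d|8:{8,4,2,1}  Σf=512+64+8+1=585
q^10  k|10↦f(k): 1:1 2:8 5:125 10:1000  a_10=1134
n=12: 12·1 6·2 4·3 3·4 2·6 1·12  f→[1728+216+64+27+8+1]=2044
q^17  k|17↦f(k): 17:4913 1:1  a_17=4914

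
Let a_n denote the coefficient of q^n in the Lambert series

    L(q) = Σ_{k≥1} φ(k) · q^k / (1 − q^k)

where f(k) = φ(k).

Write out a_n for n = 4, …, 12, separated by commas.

[q^4] φ(1)=1,φ(2)=1,φ(4)=2 ⇒ 4
q^5  k|5↦φ(k): 5:4 1:1  a_5=5
d|6:{6,3,2,1}  Σφ=2+2+1+1=6
n=7: 7·1 1·7  φ→[6+1]=7
d|8:{1,2,4,8}  Σφ=1+1+2+4=8
[q^9] φ(1)=1,φ(3)=2,φ(9)=6 ⇒ 9
n=10: 10·1 5·2 2·5 1·10  φ→[4+4+1+1]=10
[q^11] φ(11)=10,φ(1)=1 ⇒ 11
q^12  k|12↦φ(k): 1:1 2:1 3:2 4:2 6:2 12:4  a_12=12

4, 5, 6, 7, 8, 9, 10, 11, 12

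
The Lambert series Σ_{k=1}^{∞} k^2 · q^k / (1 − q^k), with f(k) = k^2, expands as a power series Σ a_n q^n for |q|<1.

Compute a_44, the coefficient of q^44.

a_44 = 2562

[q^44] f(1)=1,f(2)=4,f(4)=16,f(11)=121,f(22)=484,f(44)=1936 ⇒ 2562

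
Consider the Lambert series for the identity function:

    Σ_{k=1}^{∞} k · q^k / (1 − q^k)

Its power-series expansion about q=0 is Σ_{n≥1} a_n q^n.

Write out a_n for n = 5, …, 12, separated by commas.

6, 12, 8, 15, 13, 18, 12, 28

q^5  k|5↦f(k): 1:1 5:5  a_5=6
n=6: 6·1 3·2 2·3 1·6  f→[6+3+2+1]=12
[q^7] f(1)=1,f(7)=7 ⇒ 8
n=8: 8·1 4·2 2·4 1·8  f→[8+4+2+1]=15
[q^9] f(1)=1,f(3)=3,f(9)=9 ⇒ 13
n=10: 10·1 5·2 2·5 1·10  f→[10+5+2+1]=18
n=11: 1·11 11·1  f→[1+11]=12
n=12: 1·12 2·6 3·4 4·3 6·2 12·1  f→[1+2+3+4+6+12]=28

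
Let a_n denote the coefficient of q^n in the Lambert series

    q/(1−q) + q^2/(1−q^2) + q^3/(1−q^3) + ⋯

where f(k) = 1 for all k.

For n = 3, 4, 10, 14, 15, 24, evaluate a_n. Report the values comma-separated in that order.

2, 3, 4, 4, 4, 8

q^3  k|3↦f(k): 3:1 1:1  a_3=2
n=4: 1·4 2·2 4·1  f→[1+1+1]=3
n=10: 1·10 2·5 5·2 10·1  f→[1+1+1+1]=4
d|14:{1,2,7,14}  Σf=1+1+1+1=4
q^15  k|15↦f(k): 1:1 3:1 5:1 15:1  a_15=4
d|24:{24,12,8,6,4,3,2,1}  Σf=1+1+1+1+1+1+1+1=8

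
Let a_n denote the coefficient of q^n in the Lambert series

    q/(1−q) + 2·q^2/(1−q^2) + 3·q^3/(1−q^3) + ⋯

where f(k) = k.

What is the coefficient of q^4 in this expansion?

n=4: 1·4 2·2 4·1  f→[1+2+4]=7

a_4 = 7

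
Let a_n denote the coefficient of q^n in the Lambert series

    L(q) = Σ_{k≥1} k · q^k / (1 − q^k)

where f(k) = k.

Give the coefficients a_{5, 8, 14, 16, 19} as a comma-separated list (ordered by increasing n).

n=5: 5·1 1·5  f→[5+1]=6
d|8:{1,2,4,8}  Σf=1+2+4+8=15
d|14:{1,2,7,14}  Σf=1+2+7+14=24
n=16: 16·1 8·2 4·4 2·8 1·16  f→[16+8+4+2+1]=31
d|19:{1,19}  Σf=1+19=20

6, 15, 24, 31, 20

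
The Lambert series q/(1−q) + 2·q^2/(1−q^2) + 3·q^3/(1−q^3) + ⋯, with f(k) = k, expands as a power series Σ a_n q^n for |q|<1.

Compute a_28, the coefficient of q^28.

d|28:{28,14,7,4,2,1}  Σf=28+14+7+4+2+1=56

a_28 = 56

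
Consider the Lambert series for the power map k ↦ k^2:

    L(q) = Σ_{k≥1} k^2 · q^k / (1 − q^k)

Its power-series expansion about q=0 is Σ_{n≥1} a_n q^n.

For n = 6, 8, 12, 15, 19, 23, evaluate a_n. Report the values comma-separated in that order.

n=6: 1·6 2·3 3·2 6·1  f→[1+4+9+36]=50
q^8  k|8↦f(k): 1:1 2:4 4:16 8:64  a_8=85
d|12:{1,2,3,4,6,12}  Σf=1+4+9+16+36+144=210
[q^15] f(15)=225,f(5)=25,f(3)=9,f(1)=1 ⇒ 260
[q^19] f(1)=1,f(19)=361 ⇒ 362
n=23: 1·23 23·1  f→[1+529]=530

50, 85, 210, 260, 362, 530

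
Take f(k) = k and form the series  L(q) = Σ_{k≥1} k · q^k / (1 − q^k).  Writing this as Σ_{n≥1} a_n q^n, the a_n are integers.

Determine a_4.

[q^4] f(1)=1,f(2)=2,f(4)=4 ⇒ 7

a_4 = 7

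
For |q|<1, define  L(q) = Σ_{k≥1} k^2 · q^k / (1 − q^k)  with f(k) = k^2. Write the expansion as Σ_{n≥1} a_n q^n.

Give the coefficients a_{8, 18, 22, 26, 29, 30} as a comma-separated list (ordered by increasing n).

85, 455, 610, 850, 842, 1300

n=8: 8·1 4·2 2·4 1·8  f→[64+16+4+1]=85
n=18: 1·18 2·9 3·6 6·3 9·2 18·1  f→[1+4+9+36+81+324]=455
d|22:{22,11,2,1}  Σf=484+121+4+1=610
d|26:{1,2,13,26}  Σf=1+4+169+676=850
q^29  k|29↦f(k): 1:1 29:841  a_29=842
d|30:{30,15,10,6,5,3,2,1}  Σf=900+225+100+36+25+9+4+1=1300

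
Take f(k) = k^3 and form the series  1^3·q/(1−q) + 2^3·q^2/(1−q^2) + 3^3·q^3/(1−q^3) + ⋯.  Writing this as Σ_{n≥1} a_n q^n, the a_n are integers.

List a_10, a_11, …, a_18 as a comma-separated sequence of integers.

d|10:{1,2,5,10}  Σf=1+8+125+1000=1134
[q^11] f(1)=1,f(11)=1331 ⇒ 1332
[q^12] f(12)=1728,f(6)=216,f(4)=64,f(3)=27,f(2)=8,f(1)=1 ⇒ 2044
n=13: 13·1 1·13  f→[2197+1]=2198
[q^14] f(1)=1,f(2)=8,f(7)=343,f(14)=2744 ⇒ 3096
n=15: 1·15 3·5 5·3 15·1  f→[1+27+125+3375]=3528
n=16: 16·1 8·2 4·4 2·8 1·16  f→[4096+512+64+8+1]=4681
q^17  k|17↦f(k): 17:4913 1:1  a_17=4914
d|18:{1,2,3,6,9,18}  Σf=1+8+27+216+729+5832=6813

1134, 1332, 2044, 2198, 3096, 3528, 4681, 4914, 6813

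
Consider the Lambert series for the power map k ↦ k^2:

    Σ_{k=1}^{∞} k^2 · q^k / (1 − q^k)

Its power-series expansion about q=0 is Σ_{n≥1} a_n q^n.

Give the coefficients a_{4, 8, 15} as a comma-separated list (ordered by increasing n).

d|4:{1,2,4}  Σf=1+4+16=21
d|8:{1,2,4,8}  Σf=1+4+16+64=85
n=15: 1·15 3·5 5·3 15·1  f→[1+9+25+225]=260

21, 85, 260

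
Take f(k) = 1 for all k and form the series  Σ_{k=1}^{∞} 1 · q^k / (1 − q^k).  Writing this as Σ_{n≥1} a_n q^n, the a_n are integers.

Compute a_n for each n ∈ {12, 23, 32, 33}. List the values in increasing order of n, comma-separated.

n=12: 1·12 2·6 3·4 4·3 6·2 12·1  f→[1+1+1+1+1+1]=6
[q^23] f(23)=1,f(1)=1 ⇒ 2
n=32: 1·32 2·16 4·8 8·4 16·2 32·1  f→[1+1+1+1+1+1]=6
n=33: 33·1 11·3 3·11 1·33  f→[1+1+1+1]=4

6, 2, 6, 4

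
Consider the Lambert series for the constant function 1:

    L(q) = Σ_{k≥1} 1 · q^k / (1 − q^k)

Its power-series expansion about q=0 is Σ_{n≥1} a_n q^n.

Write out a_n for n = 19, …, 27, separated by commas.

q^19  k|19↦f(k): 1:1 19:1  a_19=2
q^20  k|20↦f(k): 20:1 10:1 5:1 4:1 2:1 1:1  a_20=6
d|21:{21,7,3,1}  Σf=1+1+1+1=4
[q^22] f(1)=1,f(2)=1,f(11)=1,f(22)=1 ⇒ 4
d|23:{23,1}  Σf=1+1=2
n=24: 1·24 2·12 3·8 4·6 6·4 8·3 12·2 24·1  f→[1+1+1+1+1+1+1+1]=8
q^25  k|25↦f(k): 1:1 5:1 25:1  a_25=3
d|26:{26,13,2,1}  Σf=1+1+1+1=4
d|27:{27,9,3,1}  Σf=1+1+1+1=4

2, 6, 4, 4, 2, 8, 3, 4, 4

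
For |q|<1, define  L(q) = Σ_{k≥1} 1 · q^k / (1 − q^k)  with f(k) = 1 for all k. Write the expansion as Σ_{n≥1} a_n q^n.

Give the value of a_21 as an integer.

a_21 = 4

[q^21] f(1)=1,f(3)=1,f(7)=1,f(21)=1 ⇒ 4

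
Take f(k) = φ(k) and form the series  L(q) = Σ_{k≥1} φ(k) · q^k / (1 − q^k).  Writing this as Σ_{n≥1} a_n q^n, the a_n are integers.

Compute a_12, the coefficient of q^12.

[q^12] φ(1)=1,φ(2)=1,φ(3)=2,φ(4)=2,φ(6)=2,φ(12)=4 ⇒ 12

a_12 = 12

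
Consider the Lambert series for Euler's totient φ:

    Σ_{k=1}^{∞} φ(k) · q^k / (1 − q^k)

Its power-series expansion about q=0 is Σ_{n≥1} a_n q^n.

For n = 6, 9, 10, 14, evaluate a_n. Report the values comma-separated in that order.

[q^6] φ(1)=1,φ(2)=1,φ(3)=2,φ(6)=2 ⇒ 6
d|9:{1,3,9}  Σφ=1+2+6=9
d|10:{10,5,2,1}  Σφ=4+4+1+1=10
q^14  k|14↦φ(k): 1:1 2:1 7:6 14:6  a_14=14

6, 9, 10, 14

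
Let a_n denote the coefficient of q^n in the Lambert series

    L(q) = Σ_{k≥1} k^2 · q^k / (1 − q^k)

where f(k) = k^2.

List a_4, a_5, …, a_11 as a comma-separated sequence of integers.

q^4  k|4↦f(k): 1:1 2:4 4:16  a_4=21
[q^5] f(1)=1,f(5)=25 ⇒ 26
n=6: 1·6 2·3 3·2 6·1  f→[1+4+9+36]=50
d|7:{7,1}  Σf=49+1=50
[q^8] f(1)=1,f(2)=4,f(4)=16,f(8)=64 ⇒ 85
[q^9] f(1)=1,f(3)=9,f(9)=81 ⇒ 91
n=10: 1·10 2·5 5·2 10·1  f→[1+4+25+100]=130
[q^11] f(11)=121,f(1)=1 ⇒ 122

21, 26, 50, 50, 85, 91, 130, 122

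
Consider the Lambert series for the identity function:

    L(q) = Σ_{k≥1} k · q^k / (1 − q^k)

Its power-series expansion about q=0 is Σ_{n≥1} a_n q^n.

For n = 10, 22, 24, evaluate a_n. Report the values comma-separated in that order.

18, 36, 60

[q^10] f(1)=1,f(2)=2,f(5)=5,f(10)=10 ⇒ 18
n=22: 1·22 2·11 11·2 22·1  f→[1+2+11+22]=36
d|24:{1,2,3,4,6,8,12,24}  Σf=1+2+3+4+6+8+12+24=60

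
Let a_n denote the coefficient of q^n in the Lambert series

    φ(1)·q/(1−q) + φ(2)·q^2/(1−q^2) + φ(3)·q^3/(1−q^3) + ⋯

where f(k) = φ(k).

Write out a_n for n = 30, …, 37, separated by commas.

n=30: 30·1 15·2 10·3 6·5 5·6 3·10 2·15 1·30  φ→[8+8+4+2+4+2+1+1]=30
d|31:{1,31}  Σφ=1+30=31
[q^32] φ(32)=16,φ(16)=8,φ(8)=4,φ(4)=2,φ(2)=1,φ(1)=1 ⇒ 32
n=33: 33·1 11·3 3·11 1·33  φ→[20+10+2+1]=33
[q^34] φ(1)=1,φ(2)=1,φ(17)=16,φ(34)=16 ⇒ 34
[q^35] φ(35)=24,φ(7)=6,φ(5)=4,φ(1)=1 ⇒ 35
q^36  k|36↦φ(k): 36:12 18:6 12:4 9:6 6:2 4:2 3:2 2:1 1:1  a_36=36
q^37  k|37↦φ(k): 37:36 1:1  a_37=37

30, 31, 32, 33, 34, 35, 36, 37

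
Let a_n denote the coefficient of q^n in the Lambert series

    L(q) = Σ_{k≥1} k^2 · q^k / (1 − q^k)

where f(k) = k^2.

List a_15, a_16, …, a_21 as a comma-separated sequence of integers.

d|15:{15,5,3,1}  Σf=225+25+9+1=260
q^16  k|16↦f(k): 16:256 8:64 4:16 2:4 1:1  a_16=341
d|17:{1,17}  Σf=1+289=290
n=18: 18·1 9·2 6·3 3·6 2·9 1·18  f→[324+81+36+9+4+1]=455
q^19  k|19↦f(k): 1:1 19:361  a_19=362
d|20:{20,10,5,4,2,1}  Σf=400+100+25+16+4+1=546
q^21  k|21↦f(k): 1:1 3:9 7:49 21:441  a_21=500

260, 341, 290, 455, 362, 546, 500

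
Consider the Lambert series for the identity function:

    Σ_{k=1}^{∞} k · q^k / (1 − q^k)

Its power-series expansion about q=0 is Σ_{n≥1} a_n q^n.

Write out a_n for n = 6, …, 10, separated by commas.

n=6: 1·6 2·3 3·2 6·1  f→[1+2+3+6]=12
[q^7] f(1)=1,f(7)=7 ⇒ 8
d|8:{1,2,4,8}  Σf=1+2+4+8=15
n=9: 1·9 3·3 9·1  f→[1+3+9]=13
d|10:{10,5,2,1}  Σf=10+5+2+1=18

12, 8, 15, 13, 18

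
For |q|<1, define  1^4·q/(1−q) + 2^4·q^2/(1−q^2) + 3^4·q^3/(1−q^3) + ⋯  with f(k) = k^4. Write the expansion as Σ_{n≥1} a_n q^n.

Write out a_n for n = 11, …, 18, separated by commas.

14642, 22386, 28562, 40834, 51332, 69905, 83522, 112931

d|11:{1,11}  Σf=1+14641=14642
[q^12] f(12)=20736,f(6)=1296,f(4)=256,f(3)=81,f(2)=16,f(1)=1 ⇒ 22386
n=13: 13·1 1·13  f→[28561+1]=28562
n=14: 14·1 7·2 2·7 1·14  f→[38416+2401+16+1]=40834
d|15:{15,5,3,1}  Σf=50625+625+81+1=51332
q^16  k|16↦f(k): 1:1 2:16 4:256 8:4096 16:65536  a_16=69905
n=17: 17·1 1·17  f→[83521+1]=83522
[q^18] f(18)=104976,f(9)=6561,f(6)=1296,f(3)=81,f(2)=16,f(1)=1 ⇒ 112931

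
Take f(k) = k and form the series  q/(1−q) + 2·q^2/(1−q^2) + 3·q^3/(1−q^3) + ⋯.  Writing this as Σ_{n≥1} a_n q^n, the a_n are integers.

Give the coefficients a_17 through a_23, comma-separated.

18, 39, 20, 42, 32, 36, 24

n=17: 1·17 17·1  f→[1+17]=18
q^18  k|18↦f(k): 18:18 9:9 6:6 3:3 2:2 1:1  a_18=39
[q^19] f(1)=1,f(19)=19 ⇒ 20
n=20: 1·20 2·10 4·5 5·4 10·2 20·1  f→[1+2+4+5+10+20]=42
q^21  k|21↦f(k): 21:21 7:7 3:3 1:1  a_21=32
[q^22] f(22)=22,f(11)=11,f(2)=2,f(1)=1 ⇒ 36
q^23  k|23↦f(k): 23:23 1:1  a_23=24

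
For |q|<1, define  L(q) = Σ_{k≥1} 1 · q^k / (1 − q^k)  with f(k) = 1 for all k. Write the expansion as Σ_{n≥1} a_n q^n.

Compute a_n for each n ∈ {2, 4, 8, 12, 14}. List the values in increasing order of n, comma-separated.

n=2: 2·1 1·2  f→[1+1]=2
n=4: 1·4 2·2 4·1  f→[1+1+1]=3
q^8  k|8↦f(k): 8:1 4:1 2:1 1:1  a_8=4
d|12:{12,6,4,3,2,1}  Σf=1+1+1+1+1+1=6
n=14: 1·14 2·7 7·2 14·1  f→[1+1+1+1]=4

2, 3, 4, 6, 4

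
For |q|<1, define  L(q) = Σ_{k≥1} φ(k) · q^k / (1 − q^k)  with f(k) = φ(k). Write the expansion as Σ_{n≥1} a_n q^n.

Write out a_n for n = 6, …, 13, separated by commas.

n=6: 6·1 3·2 2·3 1·6  φ→[2+2+1+1]=6
[q^7] φ(7)=6,φ(1)=1 ⇒ 7
q^8  k|8↦φ(k): 1:1 2:1 4:2 8:4  a_8=8
d|9:{1,3,9}  Σφ=1+2+6=9
d|10:{1,2,5,10}  Σφ=1+1+4+4=10
[q^11] φ(11)=10,φ(1)=1 ⇒ 11
n=12: 1·12 2·6 3·4 4·3 6·2 12·1  φ→[1+1+2+2+2+4]=12
n=13: 1·13 13·1  φ→[1+12]=13

6, 7, 8, 9, 10, 11, 12, 13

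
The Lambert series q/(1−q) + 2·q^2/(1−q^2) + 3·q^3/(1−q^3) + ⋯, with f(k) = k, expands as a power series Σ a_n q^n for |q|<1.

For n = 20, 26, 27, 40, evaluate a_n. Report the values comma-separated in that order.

d|20:{1,2,4,5,10,20}  Σf=1+2+4+5+10+20=42
[q^26] f(1)=1,f(2)=2,f(13)=13,f(26)=26 ⇒ 42
n=27: 1·27 3·9 9·3 27·1  f→[1+3+9+27]=40
q^40  k|40↦f(k): 40:40 20:20 10:10 8:8 5:5 4:4 2:2 1:1  a_40=90

42, 42, 40, 90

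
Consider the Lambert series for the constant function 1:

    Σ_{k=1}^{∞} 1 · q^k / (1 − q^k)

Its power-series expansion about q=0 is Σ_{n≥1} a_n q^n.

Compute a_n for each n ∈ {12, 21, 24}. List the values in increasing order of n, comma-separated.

6, 4, 8

d|12:{12,6,4,3,2,1}  Σf=1+1+1+1+1+1=6
q^21  k|21↦f(k): 21:1 7:1 3:1 1:1  a_21=4
q^24  k|24↦f(k): 24:1 12:1 8:1 6:1 4:1 3:1 2:1 1:1  a_24=8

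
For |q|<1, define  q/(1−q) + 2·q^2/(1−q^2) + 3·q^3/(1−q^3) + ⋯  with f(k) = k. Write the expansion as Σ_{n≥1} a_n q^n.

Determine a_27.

a_27 = 40

q^27  k|27↦f(k): 27:27 9:9 3:3 1:1  a_27=40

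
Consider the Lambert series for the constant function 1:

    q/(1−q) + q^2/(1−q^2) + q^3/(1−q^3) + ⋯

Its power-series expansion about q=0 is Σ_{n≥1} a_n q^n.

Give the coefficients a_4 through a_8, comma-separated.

n=4: 4·1 2·2 1·4  f→[1+1+1]=3
d|5:{5,1}  Σf=1+1=2
[q^6] f(1)=1,f(2)=1,f(3)=1,f(6)=1 ⇒ 4
n=7: 7·1 1·7  f→[1+1]=2
q^8  k|8↦f(k): 1:1 2:1 4:1 8:1  a_8=4

3, 2, 4, 2, 4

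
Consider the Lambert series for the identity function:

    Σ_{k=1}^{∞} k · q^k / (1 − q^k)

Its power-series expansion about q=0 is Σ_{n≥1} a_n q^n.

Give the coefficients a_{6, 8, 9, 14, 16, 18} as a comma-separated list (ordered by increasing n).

n=6: 6·1 3·2 2·3 1·6  f→[6+3+2+1]=12
[q^8] f(1)=1,f(2)=2,f(4)=4,f(8)=8 ⇒ 15
[q^9] f(9)=9,f(3)=3,f(1)=1 ⇒ 13
q^14  k|14↦f(k): 14:14 7:7 2:2 1:1  a_14=24
n=16: 1·16 2·8 4·4 8·2 16·1  f→[1+2+4+8+16]=31
[q^18] f(1)=1,f(2)=2,f(3)=3,f(6)=6,f(9)=9,f(18)=18 ⇒ 39

12, 15, 13, 24, 31, 39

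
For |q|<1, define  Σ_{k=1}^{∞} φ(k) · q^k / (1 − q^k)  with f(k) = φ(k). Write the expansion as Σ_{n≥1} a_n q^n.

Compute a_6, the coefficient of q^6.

q^6  k|6↦φ(k): 1:1 2:1 3:2 6:2  a_6=6

a_6 = 6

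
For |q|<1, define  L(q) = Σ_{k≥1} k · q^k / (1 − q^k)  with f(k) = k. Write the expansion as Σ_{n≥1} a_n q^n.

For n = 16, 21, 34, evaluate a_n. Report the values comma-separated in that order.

d|16:{1,2,4,8,16}  Σf=1+2+4+8+16=31
[q^21] f(1)=1,f(3)=3,f(7)=7,f(21)=21 ⇒ 32
d|34:{1,2,17,34}  Σf=1+2+17+34=54

31, 32, 54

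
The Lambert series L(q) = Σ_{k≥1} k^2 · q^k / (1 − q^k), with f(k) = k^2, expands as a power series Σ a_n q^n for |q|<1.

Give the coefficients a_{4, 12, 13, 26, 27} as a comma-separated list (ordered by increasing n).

n=4: 1·4 2·2 4·1  f→[1+4+16]=21
[q^12] f(12)=144,f(6)=36,f(4)=16,f(3)=9,f(2)=4,f(1)=1 ⇒ 210
[q^13] f(13)=169,f(1)=1 ⇒ 170
n=26: 26·1 13·2 2·13 1·26  f→[676+169+4+1]=850
[q^27] f(1)=1,f(3)=9,f(9)=81,f(27)=729 ⇒ 820

21, 210, 170, 850, 820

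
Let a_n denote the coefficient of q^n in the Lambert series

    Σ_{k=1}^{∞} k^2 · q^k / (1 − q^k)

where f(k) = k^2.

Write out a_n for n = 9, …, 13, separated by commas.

[q^9] f(1)=1,f(3)=9,f(9)=81 ⇒ 91
[q^10] f(10)=100,f(5)=25,f(2)=4,f(1)=1 ⇒ 130
d|11:{11,1}  Σf=121+1=122
q^12  k|12↦f(k): 12:144 6:36 4:16 3:9 2:4 1:1  a_12=210
n=13: 1·13 13·1  f→[1+169]=170

91, 130, 122, 210, 170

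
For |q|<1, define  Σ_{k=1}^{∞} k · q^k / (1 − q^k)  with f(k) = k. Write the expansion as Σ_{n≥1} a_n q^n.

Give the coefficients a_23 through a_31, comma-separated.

24, 60, 31, 42, 40, 56, 30, 72, 32

q^23  k|23↦f(k): 23:23 1:1  a_23=24
[q^24] f(1)=1,f(2)=2,f(3)=3,f(4)=4,f(6)=6,f(8)=8,f(12)=12,f(24)=24 ⇒ 60
d|25:{25,5,1}  Σf=25+5+1=31
d|26:{1,2,13,26}  Σf=1+2+13+26=42
d|27:{27,9,3,1}  Σf=27+9+3+1=40
n=28: 28·1 14·2 7·4 4·7 2·14 1·28  f→[28+14+7+4+2+1]=56
[q^29] f(29)=29,f(1)=1 ⇒ 30
q^30  k|30↦f(k): 30:30 15:15 10:10 6:6 5:5 3:3 2:2 1:1  a_30=72
q^31  k|31↦f(k): 31:31 1:1  a_31=32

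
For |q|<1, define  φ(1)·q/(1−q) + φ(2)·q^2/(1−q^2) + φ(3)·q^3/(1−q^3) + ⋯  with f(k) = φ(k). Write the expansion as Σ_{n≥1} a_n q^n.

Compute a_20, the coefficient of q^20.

[q^20] φ(1)=1,φ(2)=1,φ(4)=2,φ(5)=4,φ(10)=4,φ(20)=8 ⇒ 20

a_20 = 20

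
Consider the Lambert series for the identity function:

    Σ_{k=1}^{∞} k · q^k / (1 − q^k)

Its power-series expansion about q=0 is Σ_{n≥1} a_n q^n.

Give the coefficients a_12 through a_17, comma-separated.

[q^12] f(1)=1,f(2)=2,f(3)=3,f(4)=4,f(6)=6,f(12)=12 ⇒ 28
d|13:{13,1}  Σf=13+1=14
[q^14] f(14)=14,f(7)=7,f(2)=2,f(1)=1 ⇒ 24
d|15:{1,3,5,15}  Σf=1+3+5+15=24
n=16: 1·16 2·8 4·4 8·2 16·1  f→[1+2+4+8+16]=31
n=17: 17·1 1·17  f→[17+1]=18

28, 14, 24, 24, 31, 18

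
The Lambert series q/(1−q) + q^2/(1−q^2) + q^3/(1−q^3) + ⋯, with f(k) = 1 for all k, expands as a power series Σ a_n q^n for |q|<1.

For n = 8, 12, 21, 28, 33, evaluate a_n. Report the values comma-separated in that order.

4, 6, 4, 6, 4

n=8: 8·1 4·2 2·4 1·8  f→[1+1+1+1]=4
n=12: 12·1 6·2 4·3 3·4 2·6 1·12  f→[1+1+1+1+1+1]=6
q^21  k|21↦f(k): 21:1 7:1 3:1 1:1  a_21=4
[q^28] f(28)=1,f(14)=1,f(7)=1,f(4)=1,f(2)=1,f(1)=1 ⇒ 6
[q^33] f(33)=1,f(11)=1,f(3)=1,f(1)=1 ⇒ 4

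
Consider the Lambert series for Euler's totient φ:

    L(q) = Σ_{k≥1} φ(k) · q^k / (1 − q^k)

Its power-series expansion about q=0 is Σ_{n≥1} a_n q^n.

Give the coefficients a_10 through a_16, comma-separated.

n=10: 1·10 2·5 5·2 10·1  φ→[1+1+4+4]=10
q^11  k|11↦φ(k): 1:1 11:10  a_11=11
d|12:{1,2,3,4,6,12}  Σφ=1+1+2+2+2+4=12
[q^13] φ(1)=1,φ(13)=12 ⇒ 13
n=14: 14·1 7·2 2·7 1·14  φ→[6+6+1+1]=14
d|15:{15,5,3,1}  Σφ=8+4+2+1=15
q^16  k|16↦φ(k): 1:1 2:1 4:2 8:4 16:8  a_16=16

10, 11, 12, 13, 14, 15, 16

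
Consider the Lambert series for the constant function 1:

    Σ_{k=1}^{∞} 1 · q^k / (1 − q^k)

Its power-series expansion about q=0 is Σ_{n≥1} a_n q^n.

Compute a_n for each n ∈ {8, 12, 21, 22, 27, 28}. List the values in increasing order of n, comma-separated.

4, 6, 4, 4, 4, 6

n=8: 8·1 4·2 2·4 1·8  f→[1+1+1+1]=4
[q^12] f(12)=1,f(6)=1,f(4)=1,f(3)=1,f(2)=1,f(1)=1 ⇒ 6
n=21: 1·21 3·7 7·3 21·1  f→[1+1+1+1]=4
d|22:{22,11,2,1}  Σf=1+1+1+1=4
d|27:{1,3,9,27}  Σf=1+1+1+1=4
n=28: 1·28 2·14 4·7 7·4 14·2 28·1  f→[1+1+1+1+1+1]=6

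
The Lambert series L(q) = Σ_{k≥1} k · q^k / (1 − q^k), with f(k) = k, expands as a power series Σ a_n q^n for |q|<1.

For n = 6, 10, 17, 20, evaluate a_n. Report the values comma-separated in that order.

d|6:{1,2,3,6}  Σf=1+2+3+6=12
[q^10] f(1)=1,f(2)=2,f(5)=5,f(10)=10 ⇒ 18
q^17  k|17↦f(k): 17:17 1:1  a_17=18
d|20:{1,2,4,5,10,20}  Σf=1+2+4+5+10+20=42

12, 18, 18, 42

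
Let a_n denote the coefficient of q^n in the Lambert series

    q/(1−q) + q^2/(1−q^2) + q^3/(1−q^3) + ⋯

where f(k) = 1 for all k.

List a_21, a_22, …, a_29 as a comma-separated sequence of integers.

n=21: 1·21 3·7 7·3 21·1  f→[1+1+1+1]=4
q^22  k|22↦f(k): 1:1 2:1 11:1 22:1  a_22=4
[q^23] f(1)=1,f(23)=1 ⇒ 2
n=24: 24·1 12·2 8·3 6·4 4·6 3·8 2·12 1·24  f→[1+1+1+1+1+1+1+1]=8
q^25  k|25↦f(k): 1:1 5:1 25:1  a_25=3
d|26:{1,2,13,26}  Σf=1+1+1+1=4
q^27  k|27↦f(k): 1:1 3:1 9:1 27:1  a_27=4
n=28: 1·28 2·14 4·7 7·4 14·2 28·1  f→[1+1+1+1+1+1]=6
n=29: 29·1 1·29  f→[1+1]=2

4, 4, 2, 8, 3, 4, 4, 6, 2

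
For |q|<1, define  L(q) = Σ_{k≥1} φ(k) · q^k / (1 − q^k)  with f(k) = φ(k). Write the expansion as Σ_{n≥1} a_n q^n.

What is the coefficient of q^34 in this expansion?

d|34:{1,2,17,34}  Σφ=1+1+16+16=34

a_34 = 34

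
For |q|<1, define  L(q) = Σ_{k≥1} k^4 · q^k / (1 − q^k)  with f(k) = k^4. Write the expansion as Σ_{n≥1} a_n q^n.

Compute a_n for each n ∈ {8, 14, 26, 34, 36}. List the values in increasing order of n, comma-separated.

4369, 40834, 485554, 1419874, 1813539

n=8: 8·1 4·2 2·4 1·8  f→[4096+256+16+1]=4369
q^14  k|14↦f(k): 1:1 2:16 7:2401 14:38416  a_14=40834
[q^26] f(26)=456976,f(13)=28561,f(2)=16,f(1)=1 ⇒ 485554
q^34  k|34↦f(k): 1:1 2:16 17:83521 34:1336336  a_34=1419874
q^36  k|36↦f(k): 1:1 2:16 3:81 4:256 6:1296 9:6561 12:20736 18:104976 36:1679616  a_36=1813539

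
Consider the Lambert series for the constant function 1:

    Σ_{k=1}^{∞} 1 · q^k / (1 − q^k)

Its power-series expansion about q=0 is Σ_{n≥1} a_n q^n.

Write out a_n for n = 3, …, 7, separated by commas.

2, 3, 2, 4, 2

q^3  k|3↦f(k): 1:1 3:1  a_3=2
d|4:{1,2,4}  Σf=1+1+1=3
n=5: 5·1 1·5  f→[1+1]=2
d|6:{6,3,2,1}  Σf=1+1+1+1=4
n=7: 1·7 7·1  f→[1+1]=2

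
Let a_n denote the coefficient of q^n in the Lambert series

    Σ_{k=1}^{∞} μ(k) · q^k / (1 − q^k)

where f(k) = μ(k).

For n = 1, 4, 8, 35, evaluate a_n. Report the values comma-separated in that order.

[q^1] μ(1)=1 ⇒ 1
n=4: 1·4 2·2 4·1  μ→[1+(-1)+0]=0
d|8:{8,4,2,1}  Σμ=0+0+(-1)+1=0
d|35:{35,7,5,1}  Σμ=1+(-1)+(-1)+1=0

1, 0, 0, 0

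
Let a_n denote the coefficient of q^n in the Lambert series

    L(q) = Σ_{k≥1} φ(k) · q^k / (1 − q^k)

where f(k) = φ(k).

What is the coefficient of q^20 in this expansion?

n=20: 1·20 2·10 4·5 5·4 10·2 20·1  φ→[1+1+2+4+4+8]=20

a_20 = 20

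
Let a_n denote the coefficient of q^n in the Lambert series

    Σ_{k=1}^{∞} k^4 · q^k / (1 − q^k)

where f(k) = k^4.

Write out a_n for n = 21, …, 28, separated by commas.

196964, 248914, 279842, 358258, 391251, 485554, 538084, 655746

q^21  k|21↦f(k): 1:1 3:81 7:2401 21:194481  a_21=196964
q^22  k|22↦f(k): 22:234256 11:14641 2:16 1:1  a_22=248914
q^23  k|23↦f(k): 23:279841 1:1  a_23=279842
n=24: 24·1 12·2 8·3 6·4 4·6 3·8 2·12 1·24  f→[331776+20736+4096+1296+256+81+16+1]=358258
q^25  k|25↦f(k): 1:1 5:625 25:390625  a_25=391251
n=26: 26·1 13·2 2·13 1·26  f→[456976+28561+16+1]=485554
[q^27] f(27)=531441,f(9)=6561,f(3)=81,f(1)=1 ⇒ 538084
d|28:{28,14,7,4,2,1}  Σf=614656+38416+2401+256+16+1=655746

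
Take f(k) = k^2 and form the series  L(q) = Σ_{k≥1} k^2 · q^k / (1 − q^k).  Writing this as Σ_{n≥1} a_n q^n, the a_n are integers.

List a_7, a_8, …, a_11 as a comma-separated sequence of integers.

50, 85, 91, 130, 122

[q^7] f(1)=1,f(7)=49 ⇒ 50
[q^8] f(1)=1,f(2)=4,f(4)=16,f(8)=64 ⇒ 85
[q^9] f(9)=81,f(3)=9,f(1)=1 ⇒ 91
[q^10] f(1)=1,f(2)=4,f(5)=25,f(10)=100 ⇒ 130
d|11:{11,1}  Σf=121+1=122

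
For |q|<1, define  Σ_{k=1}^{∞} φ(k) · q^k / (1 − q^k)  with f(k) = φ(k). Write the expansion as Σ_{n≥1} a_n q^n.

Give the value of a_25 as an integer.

d|25:{1,5,25}  Σφ=1+4+20=25

a_25 = 25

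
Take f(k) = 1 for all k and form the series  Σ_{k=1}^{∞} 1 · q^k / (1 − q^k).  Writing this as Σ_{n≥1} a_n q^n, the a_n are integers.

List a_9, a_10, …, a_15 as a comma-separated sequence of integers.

n=9: 1·9 3·3 9·1  f→[1+1+1]=3
[q^10] f(1)=1,f(2)=1,f(5)=1,f(10)=1 ⇒ 4
d|11:{11,1}  Σf=1+1=2
[q^12] f(12)=1,f(6)=1,f(4)=1,f(3)=1,f(2)=1,f(1)=1 ⇒ 6
q^13  k|13↦f(k): 13:1 1:1  a_13=2
n=14: 14·1 7·2 2·7 1·14  f→[1+1+1+1]=4
n=15: 15·1 5·3 3·5 1·15  f→[1+1+1+1]=4

3, 4, 2, 6, 2, 4, 4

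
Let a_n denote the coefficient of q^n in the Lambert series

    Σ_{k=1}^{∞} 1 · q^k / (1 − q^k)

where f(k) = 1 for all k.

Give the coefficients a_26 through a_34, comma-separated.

n=26: 1·26 2·13 13·2 26·1  f→[1+1+1+1]=4
q^27  k|27↦f(k): 27:1 9:1 3:1 1:1  a_27=4
d|28:{1,2,4,7,14,28}  Σf=1+1+1+1+1+1=6
[q^29] f(29)=1,f(1)=1 ⇒ 2
n=30: 1·30 2·15 3·10 5·6 6·5 10·3 15·2 30·1  f→[1+1+1+1+1+1+1+1]=8
q^31  k|31↦f(k): 1:1 31:1  a_31=2
q^32  k|32↦f(k): 32:1 16:1 8:1 4:1 2:1 1:1  a_32=6
q^33  k|33↦f(k): 33:1 11:1 3:1 1:1  a_33=4
q^34  k|34↦f(k): 34:1 17:1 2:1 1:1  a_34=4

4, 4, 6, 2, 8, 2, 6, 4, 4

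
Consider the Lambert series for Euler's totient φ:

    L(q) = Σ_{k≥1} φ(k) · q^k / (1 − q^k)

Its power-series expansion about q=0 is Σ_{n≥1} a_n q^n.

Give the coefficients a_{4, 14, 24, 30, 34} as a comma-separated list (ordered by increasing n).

q^4  k|4↦φ(k): 4:2 2:1 1:1  a_4=4
q^14  k|14↦φ(k): 14:6 7:6 2:1 1:1  a_14=14
n=24: 1·24 2·12 3·8 4·6 6·4 8·3 12·2 24·1  φ→[1+1+2+2+2+4+4+8]=24
[q^30] φ(1)=1,φ(2)=1,φ(3)=2,φ(5)=4,φ(6)=2,φ(10)=4,φ(15)=8,φ(30)=8 ⇒ 30
n=34: 34·1 17·2 2·17 1·34  φ→[16+16+1+1]=34

4, 14, 24, 30, 34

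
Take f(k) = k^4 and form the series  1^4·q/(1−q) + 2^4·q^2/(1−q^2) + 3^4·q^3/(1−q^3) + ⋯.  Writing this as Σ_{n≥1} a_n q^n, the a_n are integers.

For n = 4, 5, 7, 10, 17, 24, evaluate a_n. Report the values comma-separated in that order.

273, 626, 2402, 10642, 83522, 358258

q^4  k|4↦f(k): 1:1 2:16 4:256  a_4=273
d|5:{1,5}  Σf=1+625=626
d|7:{1,7}  Σf=1+2401=2402
n=10: 1·10 2·5 5·2 10·1  f→[1+16+625+10000]=10642
d|17:{17,1}  Σf=83521+1=83522
d|24:{1,2,3,4,6,8,12,24}  Σf=1+16+81+256+1296+4096+20736+331776=358258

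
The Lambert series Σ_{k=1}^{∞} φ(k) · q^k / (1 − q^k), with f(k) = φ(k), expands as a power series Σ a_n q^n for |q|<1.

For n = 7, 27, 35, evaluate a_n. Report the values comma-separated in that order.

n=7: 7·1 1·7  φ→[6+1]=7
[q^27] φ(1)=1,φ(3)=2,φ(9)=6,φ(27)=18 ⇒ 27
[q^35] φ(1)=1,φ(5)=4,φ(7)=6,φ(35)=24 ⇒ 35

7, 27, 35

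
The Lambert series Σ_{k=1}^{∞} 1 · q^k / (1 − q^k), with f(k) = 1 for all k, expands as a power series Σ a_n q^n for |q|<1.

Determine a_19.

n=19: 1·19 19·1  f→[1+1]=2

a_19 = 2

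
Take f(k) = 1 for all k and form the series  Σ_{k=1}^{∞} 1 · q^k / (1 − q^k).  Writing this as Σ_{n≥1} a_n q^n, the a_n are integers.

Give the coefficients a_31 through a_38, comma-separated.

2, 6, 4, 4, 4, 9, 2, 4

[q^31] f(31)=1,f(1)=1 ⇒ 2
d|32:{1,2,4,8,16,32}  Σf=1+1+1+1+1+1=6
n=33: 33·1 11·3 3·11 1·33  f→[1+1+1+1]=4
[q^34] f(34)=1,f(17)=1,f(2)=1,f(1)=1 ⇒ 4
[q^35] f(1)=1,f(5)=1,f(7)=1,f(35)=1 ⇒ 4
[q^36] f(36)=1,f(18)=1,f(12)=1,f(9)=1,f(6)=1,f(4)=1,f(3)=1,f(2)=1,f(1)=1 ⇒ 9
[q^37] f(37)=1,f(1)=1 ⇒ 2
q^38  k|38↦f(k): 1:1 2:1 19:1 38:1  a_38=4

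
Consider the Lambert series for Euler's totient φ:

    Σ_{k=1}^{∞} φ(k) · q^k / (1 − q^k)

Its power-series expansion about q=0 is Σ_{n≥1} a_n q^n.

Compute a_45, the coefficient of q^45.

n=45: 45·1 15·3 9·5 5·9 3·15 1·45  φ→[24+8+6+4+2+1]=45

a_45 = 45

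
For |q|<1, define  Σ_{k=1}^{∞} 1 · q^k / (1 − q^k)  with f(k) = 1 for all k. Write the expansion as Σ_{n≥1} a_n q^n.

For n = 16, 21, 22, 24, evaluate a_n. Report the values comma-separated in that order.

q^16  k|16↦f(k): 16:1 8:1 4:1 2:1 1:1  a_16=5
q^21  k|21↦f(k): 1:1 3:1 7:1 21:1  a_21=4
n=22: 1·22 2·11 11·2 22·1  f→[1+1+1+1]=4
q^24  k|24↦f(k): 24:1 12:1 8:1 6:1 4:1 3:1 2:1 1:1  a_24=8

5, 4, 4, 8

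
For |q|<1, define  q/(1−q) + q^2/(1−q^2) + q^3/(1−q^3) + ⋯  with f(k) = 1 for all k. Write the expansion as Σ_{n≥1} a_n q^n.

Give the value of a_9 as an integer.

[q^9] f(9)=1,f(3)=1,f(1)=1 ⇒ 3

a_9 = 3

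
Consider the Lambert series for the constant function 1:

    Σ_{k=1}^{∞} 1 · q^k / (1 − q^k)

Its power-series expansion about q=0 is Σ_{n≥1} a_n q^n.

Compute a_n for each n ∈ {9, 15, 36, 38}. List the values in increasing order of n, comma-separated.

d|9:{1,3,9}  Σf=1+1+1=3
n=15: 15·1 5·3 3·5 1·15  f→[1+1+1+1]=4
q^36  k|36↦f(k): 36:1 18:1 12:1 9:1 6:1 4:1 3:1 2:1 1:1  a_36=9
d|38:{1,2,19,38}  Σf=1+1+1+1=4

3, 4, 9, 4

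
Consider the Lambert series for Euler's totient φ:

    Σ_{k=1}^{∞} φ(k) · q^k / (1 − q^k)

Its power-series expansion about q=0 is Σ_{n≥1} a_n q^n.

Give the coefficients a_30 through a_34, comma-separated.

n=30: 30·1 15·2 10·3 6·5 5·6 3·10 2·15 1·30  φ→[8+8+4+2+4+2+1+1]=30
q^31  k|31↦φ(k): 1:1 31:30  a_31=31
q^32  k|32↦φ(k): 32:16 16:8 8:4 4:2 2:1 1:1  a_32=32
n=33: 33·1 11·3 3·11 1·33  φ→[20+10+2+1]=33
q^34  k|34↦φ(k): 34:16 17:16 2:1 1:1  a_34=34

30, 31, 32, 33, 34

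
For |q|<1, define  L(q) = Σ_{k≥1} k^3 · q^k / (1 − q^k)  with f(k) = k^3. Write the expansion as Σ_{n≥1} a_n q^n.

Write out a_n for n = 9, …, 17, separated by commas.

757, 1134, 1332, 2044, 2198, 3096, 3528, 4681, 4914

[q^9] f(1)=1,f(3)=27,f(9)=729 ⇒ 757
n=10: 1·10 2·5 5·2 10·1  f→[1+8+125+1000]=1134
n=11: 11·1 1·11  f→[1331+1]=1332
[q^12] f(12)=1728,f(6)=216,f(4)=64,f(3)=27,f(2)=8,f(1)=1 ⇒ 2044
d|13:{1,13}  Σf=1+2197=2198
[q^14] f(1)=1,f(2)=8,f(7)=343,f(14)=2744 ⇒ 3096
[q^15] f(15)=3375,f(5)=125,f(3)=27,f(1)=1 ⇒ 3528
q^16  k|16↦f(k): 16:4096 8:512 4:64 2:8 1:1  a_16=4681
q^17  k|17↦f(k): 1:1 17:4913  a_17=4914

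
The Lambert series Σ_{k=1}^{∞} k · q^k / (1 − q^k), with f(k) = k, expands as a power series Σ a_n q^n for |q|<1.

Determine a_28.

d|28:{1,2,4,7,14,28}  Σf=1+2+4+7+14+28=56

a_28 = 56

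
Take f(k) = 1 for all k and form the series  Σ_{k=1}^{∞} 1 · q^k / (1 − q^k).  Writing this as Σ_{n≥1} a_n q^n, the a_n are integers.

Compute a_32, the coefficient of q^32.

[q^32] f(1)=1,f(2)=1,f(4)=1,f(8)=1,f(16)=1,f(32)=1 ⇒ 6

a_32 = 6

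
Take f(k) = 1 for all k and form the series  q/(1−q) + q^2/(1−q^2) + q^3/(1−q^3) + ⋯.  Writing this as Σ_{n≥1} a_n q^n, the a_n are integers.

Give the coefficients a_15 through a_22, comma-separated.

d|15:{15,5,3,1}  Σf=1+1+1+1=4
[q^16] f(1)=1,f(2)=1,f(4)=1,f(8)=1,f(16)=1 ⇒ 5
q^17  k|17↦f(k): 1:1 17:1  a_17=2
n=18: 1·18 2·9 3·6 6·3 9·2 18·1  f→[1+1+1+1+1+1]=6
[q^19] f(1)=1,f(19)=1 ⇒ 2
d|20:{1,2,4,5,10,20}  Σf=1+1+1+1+1+1=6
d|21:{21,7,3,1}  Σf=1+1+1+1=4
n=22: 22·1 11·2 2·11 1·22  f→[1+1+1+1]=4

4, 5, 2, 6, 2, 6, 4, 4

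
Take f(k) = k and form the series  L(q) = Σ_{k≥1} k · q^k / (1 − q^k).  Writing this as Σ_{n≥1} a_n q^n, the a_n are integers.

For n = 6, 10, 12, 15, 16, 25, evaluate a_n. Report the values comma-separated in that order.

12, 18, 28, 24, 31, 31

q^6  k|6↦f(k): 1:1 2:2 3:3 6:6  a_6=12
[q^10] f(10)=10,f(5)=5,f(2)=2,f(1)=1 ⇒ 18
q^12  k|12↦f(k): 12:12 6:6 4:4 3:3 2:2 1:1  a_12=28
n=15: 1·15 3·5 5·3 15·1  f→[1+3+5+15]=24
q^16  k|16↦f(k): 16:16 8:8 4:4 2:2 1:1  a_16=31
n=25: 1·25 5·5 25·1  f→[1+5+25]=31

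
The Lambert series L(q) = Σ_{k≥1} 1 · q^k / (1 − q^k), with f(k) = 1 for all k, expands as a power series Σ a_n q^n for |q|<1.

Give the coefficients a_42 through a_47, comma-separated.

q^42  k|42↦f(k): 1:1 2:1 3:1 6:1 7:1 14:1 21:1 42:1  a_42=8
q^43  k|43↦f(k): 43:1 1:1  a_43=2
d|44:{1,2,4,11,22,44}  Σf=1+1+1+1+1+1=6
d|45:{45,15,9,5,3,1}  Σf=1+1+1+1+1+1=6
q^46  k|46↦f(k): 46:1 23:1 2:1 1:1  a_46=4
[q^47] f(1)=1,f(47)=1 ⇒ 2

8, 2, 6, 6, 4, 2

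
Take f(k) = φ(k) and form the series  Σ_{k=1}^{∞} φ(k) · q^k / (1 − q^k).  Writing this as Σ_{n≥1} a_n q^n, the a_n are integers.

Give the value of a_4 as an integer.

q^4  k|4↦φ(k): 4:2 2:1 1:1  a_4=4

a_4 = 4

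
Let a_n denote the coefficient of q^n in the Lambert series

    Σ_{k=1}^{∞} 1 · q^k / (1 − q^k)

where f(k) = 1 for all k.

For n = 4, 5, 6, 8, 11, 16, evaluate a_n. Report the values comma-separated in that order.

3, 2, 4, 4, 2, 5

d|4:{1,2,4}  Σf=1+1+1=3
q^5  k|5↦f(k): 5:1 1:1  a_5=2
d|6:{1,2,3,6}  Σf=1+1+1+1=4
d|8:{8,4,2,1}  Σf=1+1+1+1=4
[q^11] f(1)=1,f(11)=1 ⇒ 2
q^16  k|16↦f(k): 1:1 2:1 4:1 8:1 16:1  a_16=5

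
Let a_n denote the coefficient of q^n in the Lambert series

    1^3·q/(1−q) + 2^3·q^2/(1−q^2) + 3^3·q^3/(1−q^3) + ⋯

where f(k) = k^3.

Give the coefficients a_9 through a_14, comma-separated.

757, 1134, 1332, 2044, 2198, 3096

n=9: 1·9 3·3 9·1  f→[1+27+729]=757
q^10  k|10↦f(k): 10:1000 5:125 2:8 1:1  a_10=1134
q^11  k|11↦f(k): 11:1331 1:1  a_11=1332
[q^12] f(12)=1728,f(6)=216,f(4)=64,f(3)=27,f(2)=8,f(1)=1 ⇒ 2044
q^13  k|13↦f(k): 13:2197 1:1  a_13=2198
n=14: 1·14 2·7 7·2 14·1  f→[1+8+343+2744]=3096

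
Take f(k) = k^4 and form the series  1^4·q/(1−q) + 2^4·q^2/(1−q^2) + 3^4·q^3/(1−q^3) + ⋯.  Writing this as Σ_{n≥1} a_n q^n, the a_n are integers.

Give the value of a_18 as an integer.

[q^18] f(1)=1,f(2)=16,f(3)=81,f(6)=1296,f(9)=6561,f(18)=104976 ⇒ 112931

a_18 = 112931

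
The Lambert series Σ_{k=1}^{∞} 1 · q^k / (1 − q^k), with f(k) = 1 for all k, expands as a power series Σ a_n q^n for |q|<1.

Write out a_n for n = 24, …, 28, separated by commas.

8, 3, 4, 4, 6

n=24: 24·1 12·2 8·3 6·4 4·6 3·8 2·12 1·24  f→[1+1+1+1+1+1+1+1]=8
q^25  k|25↦f(k): 1:1 5:1 25:1  a_25=3
q^26  k|26↦f(k): 1:1 2:1 13:1 26:1  a_26=4
n=27: 1·27 3·9 9·3 27·1  f→[1+1+1+1]=4
n=28: 1·28 2·14 4·7 7·4 14·2 28·1  f→[1+1+1+1+1+1]=6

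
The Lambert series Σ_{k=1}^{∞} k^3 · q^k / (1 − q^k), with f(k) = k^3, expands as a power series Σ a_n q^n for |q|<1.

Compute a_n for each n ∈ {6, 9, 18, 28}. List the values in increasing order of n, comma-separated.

252, 757, 6813, 25112

q^6  k|6↦f(k): 1:1 2:8 3:27 6:216  a_6=252
n=9: 9·1 3·3 1·9  f→[729+27+1]=757
[q^18] f(1)=1,f(2)=8,f(3)=27,f(6)=216,f(9)=729,f(18)=5832 ⇒ 6813
[q^28] f(1)=1,f(2)=8,f(4)=64,f(7)=343,f(14)=2744,f(28)=21952 ⇒ 25112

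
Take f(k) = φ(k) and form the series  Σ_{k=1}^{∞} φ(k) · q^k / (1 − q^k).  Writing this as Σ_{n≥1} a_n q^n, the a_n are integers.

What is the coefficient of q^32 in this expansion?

[q^32] φ(1)=1,φ(2)=1,φ(4)=2,φ(8)=4,φ(16)=8,φ(32)=16 ⇒ 32

a_32 = 32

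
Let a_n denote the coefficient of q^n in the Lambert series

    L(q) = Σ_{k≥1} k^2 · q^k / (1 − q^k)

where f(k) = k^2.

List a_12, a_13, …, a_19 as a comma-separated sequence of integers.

q^12  k|12↦f(k): 1:1 2:4 3:9 4:16 6:36 12:144  a_12=210
q^13  k|13↦f(k): 1:1 13:169  a_13=170
d|14:{1,2,7,14}  Σf=1+4+49+196=250
q^15  k|15↦f(k): 15:225 5:25 3:9 1:1  a_15=260
d|16:{1,2,4,8,16}  Σf=1+4+16+64+256=341
n=17: 17·1 1·17  f→[289+1]=290
d|18:{18,9,6,3,2,1}  Σf=324+81+36+9+4+1=455
d|19:{1,19}  Σf=1+361=362

210, 170, 250, 260, 341, 290, 455, 362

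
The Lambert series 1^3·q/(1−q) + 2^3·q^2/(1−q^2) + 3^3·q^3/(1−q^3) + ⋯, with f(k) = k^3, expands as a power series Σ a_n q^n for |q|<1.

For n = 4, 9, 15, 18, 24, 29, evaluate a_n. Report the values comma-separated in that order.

73, 757, 3528, 6813, 16380, 24390

n=4: 4·1 2·2 1·4  f→[64+8+1]=73
q^9  k|9↦f(k): 9:729 3:27 1:1  a_9=757
[q^15] f(15)=3375,f(5)=125,f(3)=27,f(1)=1 ⇒ 3528
q^18  k|18↦f(k): 1:1 2:8 3:27 6:216 9:729 18:5832  a_18=6813
n=24: 1·24 2·12 3·8 4·6 6·4 8·3 12·2 24·1  f→[1+8+27+64+216+512+1728+13824]=16380
q^29  k|29↦f(k): 29:24389 1:1  a_29=24390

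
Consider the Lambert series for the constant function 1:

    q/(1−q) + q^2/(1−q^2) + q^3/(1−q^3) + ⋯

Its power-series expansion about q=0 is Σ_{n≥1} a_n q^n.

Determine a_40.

n=40: 1·40 2·20 4·10 5·8 8·5 10·4 20·2 40·1  f→[1+1+1+1+1+1+1+1]=8

a_40 = 8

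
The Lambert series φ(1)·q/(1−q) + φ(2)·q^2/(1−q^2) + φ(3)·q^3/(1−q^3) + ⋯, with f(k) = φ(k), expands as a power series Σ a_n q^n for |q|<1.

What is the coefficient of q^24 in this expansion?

d|24:{1,2,3,4,6,8,12,24}  Σφ=1+1+2+2+2+4+4+8=24

a_24 = 24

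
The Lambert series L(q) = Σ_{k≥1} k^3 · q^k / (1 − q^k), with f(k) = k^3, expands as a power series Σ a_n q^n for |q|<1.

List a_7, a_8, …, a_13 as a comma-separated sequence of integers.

[q^7] f(1)=1,f(7)=343 ⇒ 344
d|8:{1,2,4,8}  Σf=1+8+64+512=585
q^9  k|9↦f(k): 1:1 3:27 9:729  a_9=757
d|10:{10,5,2,1}  Σf=1000+125+8+1=1134
d|11:{11,1}  Σf=1331+1=1332
q^12  k|12↦f(k): 12:1728 6:216 4:64 3:27 2:8 1:1  a_12=2044
d|13:{1,13}  Σf=1+2197=2198

344, 585, 757, 1134, 1332, 2044, 2198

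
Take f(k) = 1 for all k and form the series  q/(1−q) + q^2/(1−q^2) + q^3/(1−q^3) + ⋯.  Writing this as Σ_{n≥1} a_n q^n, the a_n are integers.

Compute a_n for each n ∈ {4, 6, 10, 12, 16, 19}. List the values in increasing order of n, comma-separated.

3, 4, 4, 6, 5, 2

q^4  k|4↦f(k): 4:1 2:1 1:1  a_4=3
d|6:{6,3,2,1}  Σf=1+1+1+1=4
[q^10] f(10)=1,f(5)=1,f(2)=1,f(1)=1 ⇒ 4
[q^12] f(12)=1,f(6)=1,f(4)=1,f(3)=1,f(2)=1,f(1)=1 ⇒ 6
q^16  k|16↦f(k): 1:1 2:1 4:1 8:1 16:1  a_16=5
[q^19] f(1)=1,f(19)=1 ⇒ 2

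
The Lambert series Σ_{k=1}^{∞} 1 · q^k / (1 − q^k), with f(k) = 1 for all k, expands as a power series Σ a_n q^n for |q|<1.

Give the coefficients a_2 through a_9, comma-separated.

d|2:{2,1}  Σf=1+1=2
[q^3] f(3)=1,f(1)=1 ⇒ 2
[q^4] f(4)=1,f(2)=1,f(1)=1 ⇒ 3
[q^5] f(1)=1,f(5)=1 ⇒ 2
[q^6] f(6)=1,f(3)=1,f(2)=1,f(1)=1 ⇒ 4
[q^7] f(7)=1,f(1)=1 ⇒ 2
[q^8] f(1)=1,f(2)=1,f(4)=1,f(8)=1 ⇒ 4
d|9:{9,3,1}  Σf=1+1+1=3

2, 2, 3, 2, 4, 2, 4, 3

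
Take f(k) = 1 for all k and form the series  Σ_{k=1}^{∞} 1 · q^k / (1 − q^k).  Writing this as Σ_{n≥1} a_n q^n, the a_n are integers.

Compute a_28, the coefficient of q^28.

[q^28] f(28)=1,f(14)=1,f(7)=1,f(4)=1,f(2)=1,f(1)=1 ⇒ 6

a_28 = 6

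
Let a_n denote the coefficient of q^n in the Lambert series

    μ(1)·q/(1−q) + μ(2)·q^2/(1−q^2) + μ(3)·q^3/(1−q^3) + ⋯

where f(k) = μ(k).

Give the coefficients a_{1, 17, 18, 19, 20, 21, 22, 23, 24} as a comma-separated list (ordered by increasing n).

1, 0, 0, 0, 0, 0, 0, 0, 0

d|1:{1}  Σμ=1=1
[q^17] μ(1)=1,μ(17)=-1 ⇒ 0
[q^18] μ(1)=1,μ(2)=-1,μ(3)=-1,μ(6)=1,μ(9)=0,μ(18)=0 ⇒ 0
q^19  k|19↦μ(k): 1:1 19:-1  a_19=0
q^20  k|20↦μ(k): 1:1 2:-1 4:0 5:-1 10:1 20:0  a_20=0
d|21:{1,3,7,21}  Σμ=1+(-1)+(-1)+1=0
n=22: 22·1 11·2 2·11 1·22  μ→[1+(-1)+(-1)+1]=0
[q^23] μ(1)=1,μ(23)=-1 ⇒ 0
[q^24] μ(1)=1,μ(2)=-1,μ(3)=-1,μ(4)=0,μ(6)=1,μ(8)=0,μ(12)=0,μ(24)=0 ⇒ 0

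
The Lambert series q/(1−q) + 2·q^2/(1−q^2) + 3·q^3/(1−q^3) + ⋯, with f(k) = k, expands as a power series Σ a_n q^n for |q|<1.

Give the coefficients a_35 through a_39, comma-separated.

n=35: 1·35 5·7 7·5 35·1  f→[1+5+7+35]=48
d|36:{36,18,12,9,6,4,3,2,1}  Σf=36+18+12+9+6+4+3+2+1=91
q^37  k|37↦f(k): 37:37 1:1  a_37=38
d|38:{38,19,2,1}  Σf=38+19+2+1=60
q^39  k|39↦f(k): 1:1 3:3 13:13 39:39  a_39=56

48, 91, 38, 60, 56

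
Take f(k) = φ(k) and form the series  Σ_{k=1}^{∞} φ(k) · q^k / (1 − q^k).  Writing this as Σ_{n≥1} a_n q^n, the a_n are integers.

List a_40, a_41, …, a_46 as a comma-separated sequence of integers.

n=40: 40·1 20·2 10·4 8·5 5·8 4·10 2·20 1·40  φ→[16+8+4+4+4+2+1+1]=40
q^41  k|41↦φ(k): 1:1 41:40  a_41=41
[q^42] φ(1)=1,φ(2)=1,φ(3)=2,φ(6)=2,φ(7)=6,φ(14)=6,φ(21)=12,φ(42)=12 ⇒ 42
n=43: 43·1 1·43  φ→[42+1]=43
n=44: 1·44 2·22 4·11 11·4 22·2 44·1  φ→[1+1+2+10+10+20]=44
d|45:{1,3,5,9,15,45}  Σφ=1+2+4+6+8+24=45
[q^46] φ(1)=1,φ(2)=1,φ(23)=22,φ(46)=22 ⇒ 46

40, 41, 42, 43, 44, 45, 46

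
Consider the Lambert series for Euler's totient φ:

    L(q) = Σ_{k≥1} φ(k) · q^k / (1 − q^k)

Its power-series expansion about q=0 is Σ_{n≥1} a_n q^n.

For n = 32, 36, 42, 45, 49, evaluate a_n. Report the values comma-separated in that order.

q^32  k|32↦φ(k): 1:1 2:1 4:2 8:4 16:8 32:16  a_32=32
n=36: 1·36 2·18 3·12 4·9 6·6 9·4 12·3 18·2 36·1  φ→[1+1+2+2+2+6+4+6+12]=36
q^42  k|42↦φ(k): 1:1 2:1 3:2 6:2 7:6 14:6 21:12 42:12  a_42=42
n=45: 1·45 3·15 5·9 9·5 15·3 45·1  φ→[1+2+4+6+8+24]=45
[q^49] φ(49)=42,φ(7)=6,φ(1)=1 ⇒ 49

32, 36, 42, 45, 49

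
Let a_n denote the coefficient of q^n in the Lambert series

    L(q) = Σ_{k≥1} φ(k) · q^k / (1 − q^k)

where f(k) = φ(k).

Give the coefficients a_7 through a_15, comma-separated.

d|7:{1,7}  Σφ=1+6=7
n=8: 8·1 4·2 2·4 1·8  φ→[4+2+1+1]=8
d|9:{1,3,9}  Σφ=1+2+6=9
d|10:{1,2,5,10}  Σφ=1+1+4+4=10
q^11  k|11↦φ(k): 11:10 1:1  a_11=11
d|12:{1,2,3,4,6,12}  Σφ=1+1+2+2+2+4=12
[q^13] φ(13)=12,φ(1)=1 ⇒ 13
q^14  k|14↦φ(k): 14:6 7:6 2:1 1:1  a_14=14
n=15: 1·15 3·5 5·3 15·1  φ→[1+2+4+8]=15

7, 8, 9, 10, 11, 12, 13, 14, 15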